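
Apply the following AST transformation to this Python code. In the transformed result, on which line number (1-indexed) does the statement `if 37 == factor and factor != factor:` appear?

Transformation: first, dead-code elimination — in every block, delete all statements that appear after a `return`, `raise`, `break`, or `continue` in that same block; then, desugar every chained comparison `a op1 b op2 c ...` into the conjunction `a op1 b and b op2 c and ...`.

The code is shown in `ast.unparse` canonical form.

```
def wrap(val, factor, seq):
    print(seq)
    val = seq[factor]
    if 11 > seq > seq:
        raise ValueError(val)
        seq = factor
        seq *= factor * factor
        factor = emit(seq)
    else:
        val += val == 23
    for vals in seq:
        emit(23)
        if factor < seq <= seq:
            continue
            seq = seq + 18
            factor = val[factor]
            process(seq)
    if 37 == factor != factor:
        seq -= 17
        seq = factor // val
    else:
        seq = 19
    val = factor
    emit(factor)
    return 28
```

Transformed code:
def wrap(val, factor, seq):
    print(seq)
    val = seq[factor]
    if 11 > seq and seq > seq:
        raise ValueError(val)
    else:
        val += val == 23
    for vals in seq:
        emit(23)
        if factor < seq and seq <= seq:
            continue
    if 37 == factor and factor != factor:
        seq -= 17
        seq = factor // val
    else:
        seq = 19
    val = factor
    emit(factor)
    return 28

12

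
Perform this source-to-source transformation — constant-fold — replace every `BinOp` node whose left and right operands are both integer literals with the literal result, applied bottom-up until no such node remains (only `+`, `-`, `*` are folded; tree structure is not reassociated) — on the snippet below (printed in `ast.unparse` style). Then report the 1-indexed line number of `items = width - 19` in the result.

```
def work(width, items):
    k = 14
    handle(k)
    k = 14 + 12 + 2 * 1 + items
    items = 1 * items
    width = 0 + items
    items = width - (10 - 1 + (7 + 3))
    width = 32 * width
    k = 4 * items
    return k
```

7

Transformed code:
def work(width, items):
    k = 14
    handle(k)
    k = 28 + items
    items = 1 * items
    width = 0 + items
    items = width - 19
    width = 32 * width
    k = 4 * items
    return k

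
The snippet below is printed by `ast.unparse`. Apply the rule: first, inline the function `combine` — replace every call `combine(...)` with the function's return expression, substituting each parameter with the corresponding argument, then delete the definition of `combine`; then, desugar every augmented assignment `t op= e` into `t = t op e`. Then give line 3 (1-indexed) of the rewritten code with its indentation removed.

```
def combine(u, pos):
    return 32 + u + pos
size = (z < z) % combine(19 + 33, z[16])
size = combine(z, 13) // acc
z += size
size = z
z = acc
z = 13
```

z = z + size

Transformed code:
size = (z < z) % (32 + (19 + 33) + z[16])
size = (32 + z + 13) // acc
z = z + size
size = z
z = acc
z = 13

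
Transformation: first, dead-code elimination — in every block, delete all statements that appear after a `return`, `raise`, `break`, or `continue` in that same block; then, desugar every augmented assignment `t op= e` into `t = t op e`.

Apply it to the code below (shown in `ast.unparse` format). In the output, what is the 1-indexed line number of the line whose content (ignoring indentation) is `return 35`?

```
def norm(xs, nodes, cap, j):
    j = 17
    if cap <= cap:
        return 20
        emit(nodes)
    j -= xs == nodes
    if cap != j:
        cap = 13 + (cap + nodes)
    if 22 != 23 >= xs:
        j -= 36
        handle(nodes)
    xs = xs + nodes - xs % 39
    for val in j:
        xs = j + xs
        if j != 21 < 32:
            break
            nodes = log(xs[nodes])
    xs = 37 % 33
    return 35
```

17

Transformed code:
def norm(xs, nodes, cap, j):
    j = 17
    if cap <= cap:
        return 20
    j = j - (xs == nodes)
    if cap != j:
        cap = 13 + (cap + nodes)
    if 22 != 23 >= xs:
        j = j - 36
        handle(nodes)
    xs = xs + nodes - xs % 39
    for val in j:
        xs = j + xs
        if j != 21 < 32:
            break
    xs = 37 % 33
    return 35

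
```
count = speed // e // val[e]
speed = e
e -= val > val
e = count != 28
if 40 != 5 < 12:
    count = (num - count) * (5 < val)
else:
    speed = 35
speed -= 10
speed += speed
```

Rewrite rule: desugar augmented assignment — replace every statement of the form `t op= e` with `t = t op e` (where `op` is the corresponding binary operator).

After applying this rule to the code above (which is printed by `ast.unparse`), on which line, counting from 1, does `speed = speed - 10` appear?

Transformed code:
count = speed // e // val[e]
speed = e
e = e - (val > val)
e = count != 28
if 40 != 5 < 12:
    count = (num - count) * (5 < val)
else:
    speed = 35
speed = speed - 10
speed = speed + speed

9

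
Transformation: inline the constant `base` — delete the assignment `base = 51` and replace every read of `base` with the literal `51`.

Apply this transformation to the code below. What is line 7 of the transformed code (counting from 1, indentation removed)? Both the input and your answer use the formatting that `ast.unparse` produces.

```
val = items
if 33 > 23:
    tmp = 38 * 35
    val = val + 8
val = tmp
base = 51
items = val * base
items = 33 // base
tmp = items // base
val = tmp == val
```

items = 33 // 51

Transformed code:
val = items
if 33 > 23:
    tmp = 38 * 35
    val = val + 8
val = tmp
items = val * 51
items = 33 // 51
tmp = items // 51
val = tmp == val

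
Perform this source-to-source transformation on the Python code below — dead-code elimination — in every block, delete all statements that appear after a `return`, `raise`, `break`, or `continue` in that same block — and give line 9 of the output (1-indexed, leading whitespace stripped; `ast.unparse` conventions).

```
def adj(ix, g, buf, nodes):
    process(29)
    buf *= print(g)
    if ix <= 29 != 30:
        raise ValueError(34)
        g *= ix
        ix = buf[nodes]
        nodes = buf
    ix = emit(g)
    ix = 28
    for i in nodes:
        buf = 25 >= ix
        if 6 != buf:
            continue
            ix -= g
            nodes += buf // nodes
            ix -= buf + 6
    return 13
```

Transformed code:
def adj(ix, g, buf, nodes):
    process(29)
    buf *= print(g)
    if ix <= 29 != 30:
        raise ValueError(34)
    ix = emit(g)
    ix = 28
    for i in nodes:
        buf = 25 >= ix
        if 6 != buf:
            continue
    return 13

buf = 25 >= ix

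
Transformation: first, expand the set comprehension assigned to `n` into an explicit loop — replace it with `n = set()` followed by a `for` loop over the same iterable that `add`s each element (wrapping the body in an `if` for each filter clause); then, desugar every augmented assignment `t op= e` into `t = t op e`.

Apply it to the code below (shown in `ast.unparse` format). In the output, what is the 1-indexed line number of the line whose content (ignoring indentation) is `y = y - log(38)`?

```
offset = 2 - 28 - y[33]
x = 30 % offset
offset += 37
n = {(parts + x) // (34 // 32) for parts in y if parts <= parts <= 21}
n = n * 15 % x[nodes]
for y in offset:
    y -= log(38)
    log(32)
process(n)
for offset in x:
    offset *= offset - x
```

10

Transformed code:
offset = 2 - 28 - y[33]
x = 30 % offset
offset = offset + 37
n = set()
for parts in y:
    if parts <= parts <= 21:
        n.add((parts + x) // (34 // 32))
n = n * 15 % x[nodes]
for y in offset:
    y = y - log(38)
    log(32)
process(n)
for offset in x:
    offset = offset * (offset - x)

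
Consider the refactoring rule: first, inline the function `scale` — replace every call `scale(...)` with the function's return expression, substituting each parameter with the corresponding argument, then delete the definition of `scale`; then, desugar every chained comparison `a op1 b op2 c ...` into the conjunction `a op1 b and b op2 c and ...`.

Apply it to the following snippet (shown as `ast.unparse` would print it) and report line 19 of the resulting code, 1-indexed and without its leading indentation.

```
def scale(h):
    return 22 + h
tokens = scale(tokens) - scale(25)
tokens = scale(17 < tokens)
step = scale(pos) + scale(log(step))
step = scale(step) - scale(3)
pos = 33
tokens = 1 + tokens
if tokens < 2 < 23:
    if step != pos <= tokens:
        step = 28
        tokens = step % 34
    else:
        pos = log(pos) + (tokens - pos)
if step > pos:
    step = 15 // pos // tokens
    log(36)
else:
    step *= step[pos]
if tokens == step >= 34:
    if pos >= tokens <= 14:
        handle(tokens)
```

if pos >= tokens and tokens <= 14:

Transformed code:
tokens = 22 + tokens - (22 + 25)
tokens = 22 + (17 < tokens)
step = 22 + pos + (22 + log(step))
step = 22 + step - (22 + 3)
pos = 33
tokens = 1 + tokens
if tokens < 2 and 2 < 23:
    if step != pos and pos <= tokens:
        step = 28
        tokens = step % 34
    else:
        pos = log(pos) + (tokens - pos)
if step > pos:
    step = 15 // pos // tokens
    log(36)
else:
    step *= step[pos]
if tokens == step and step >= 34:
    if pos >= tokens and tokens <= 14:
        handle(tokens)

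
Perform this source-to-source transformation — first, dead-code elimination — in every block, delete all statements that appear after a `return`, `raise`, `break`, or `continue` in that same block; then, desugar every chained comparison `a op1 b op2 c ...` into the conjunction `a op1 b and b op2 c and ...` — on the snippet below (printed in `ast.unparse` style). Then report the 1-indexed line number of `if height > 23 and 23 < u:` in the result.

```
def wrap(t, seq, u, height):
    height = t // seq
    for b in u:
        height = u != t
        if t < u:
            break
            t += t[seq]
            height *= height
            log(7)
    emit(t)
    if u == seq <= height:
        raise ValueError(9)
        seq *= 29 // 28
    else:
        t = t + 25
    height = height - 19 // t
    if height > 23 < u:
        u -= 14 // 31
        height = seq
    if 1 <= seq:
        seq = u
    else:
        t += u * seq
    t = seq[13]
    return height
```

Transformed code:
def wrap(t, seq, u, height):
    height = t // seq
    for b in u:
        height = u != t
        if t < u:
            break
    emit(t)
    if u == seq and seq <= height:
        raise ValueError(9)
    else:
        t = t + 25
    height = height - 19 // t
    if height > 23 and 23 < u:
        u -= 14 // 31
        height = seq
    if 1 <= seq:
        seq = u
    else:
        t += u * seq
    t = seq[13]
    return height

13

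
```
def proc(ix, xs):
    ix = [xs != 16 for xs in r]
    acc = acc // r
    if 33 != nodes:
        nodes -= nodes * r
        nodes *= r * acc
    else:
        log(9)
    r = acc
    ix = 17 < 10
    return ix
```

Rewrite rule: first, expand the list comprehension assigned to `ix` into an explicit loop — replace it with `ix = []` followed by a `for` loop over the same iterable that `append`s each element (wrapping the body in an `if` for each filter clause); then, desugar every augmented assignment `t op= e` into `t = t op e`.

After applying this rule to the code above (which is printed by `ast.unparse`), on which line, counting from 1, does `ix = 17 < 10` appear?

12

Transformed code:
def proc(ix, xs):
    ix = []
    for xs in r:
        ix.append(xs != 16)
    acc = acc // r
    if 33 != nodes:
        nodes = nodes - nodes * r
        nodes = nodes * (r * acc)
    else:
        log(9)
    r = acc
    ix = 17 < 10
    return ix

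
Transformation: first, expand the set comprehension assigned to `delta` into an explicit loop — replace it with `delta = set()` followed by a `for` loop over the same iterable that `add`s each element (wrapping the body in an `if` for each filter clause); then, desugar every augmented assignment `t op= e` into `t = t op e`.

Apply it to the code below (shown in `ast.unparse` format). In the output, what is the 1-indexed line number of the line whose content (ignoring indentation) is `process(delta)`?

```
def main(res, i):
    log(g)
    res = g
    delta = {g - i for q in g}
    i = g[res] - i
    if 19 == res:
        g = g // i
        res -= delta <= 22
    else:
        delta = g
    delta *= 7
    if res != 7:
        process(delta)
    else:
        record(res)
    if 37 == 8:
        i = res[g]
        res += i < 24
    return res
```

Transformed code:
def main(res, i):
    log(g)
    res = g
    delta = set()
    for q in g:
        delta.add(g - i)
    i = g[res] - i
    if 19 == res:
        g = g // i
        res = res - (delta <= 22)
    else:
        delta = g
    delta = delta * 7
    if res != 7:
        process(delta)
    else:
        record(res)
    if 37 == 8:
        i = res[g]
        res = res + (i < 24)
    return res

15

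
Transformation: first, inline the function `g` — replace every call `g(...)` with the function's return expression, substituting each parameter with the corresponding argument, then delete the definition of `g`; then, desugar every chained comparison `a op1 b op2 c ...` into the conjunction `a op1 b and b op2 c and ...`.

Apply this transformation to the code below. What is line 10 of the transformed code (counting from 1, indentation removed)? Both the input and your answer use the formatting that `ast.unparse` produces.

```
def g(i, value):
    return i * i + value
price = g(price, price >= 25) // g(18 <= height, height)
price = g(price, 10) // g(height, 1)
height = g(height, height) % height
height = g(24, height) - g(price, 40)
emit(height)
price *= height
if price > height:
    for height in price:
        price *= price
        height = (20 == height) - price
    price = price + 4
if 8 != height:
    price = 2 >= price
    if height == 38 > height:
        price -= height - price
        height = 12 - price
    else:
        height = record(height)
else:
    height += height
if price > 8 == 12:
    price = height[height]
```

Transformed code:
price = (price * price + (price >= 25)) // ((18 <= height) * (18 <= height) + height)
price = (price * price + 10) // (height * height + 1)
height = (height * height + height) % height
height = 24 * 24 + height - (price * price + 40)
emit(height)
price *= height
if price > height:
    for height in price:
        price *= price
        height = (20 == height) - price
    price = price + 4
if 8 != height:
    price = 2 >= price
    if height == 38 and 38 > height:
        price -= height - price
        height = 12 - price
    else:
        height = record(height)
else:
    height += height
if price > 8 and 8 == 12:
    price = height[height]

height = (20 == height) - price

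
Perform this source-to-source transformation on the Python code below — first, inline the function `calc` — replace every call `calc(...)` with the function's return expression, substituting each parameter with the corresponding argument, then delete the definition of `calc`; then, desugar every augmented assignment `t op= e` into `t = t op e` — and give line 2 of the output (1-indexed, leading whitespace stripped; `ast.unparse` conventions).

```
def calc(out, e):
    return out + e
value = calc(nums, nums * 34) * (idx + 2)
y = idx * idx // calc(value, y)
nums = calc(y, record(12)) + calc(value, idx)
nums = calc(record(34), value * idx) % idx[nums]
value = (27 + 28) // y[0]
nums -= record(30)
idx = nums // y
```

y = idx * idx // (value + y)

Transformed code:
value = (nums + nums * 34) * (idx + 2)
y = idx * idx // (value + y)
nums = y + record(12) + (value + idx)
nums = (record(34) + value * idx) % idx[nums]
value = (27 + 28) // y[0]
nums = nums - record(30)
idx = nums // y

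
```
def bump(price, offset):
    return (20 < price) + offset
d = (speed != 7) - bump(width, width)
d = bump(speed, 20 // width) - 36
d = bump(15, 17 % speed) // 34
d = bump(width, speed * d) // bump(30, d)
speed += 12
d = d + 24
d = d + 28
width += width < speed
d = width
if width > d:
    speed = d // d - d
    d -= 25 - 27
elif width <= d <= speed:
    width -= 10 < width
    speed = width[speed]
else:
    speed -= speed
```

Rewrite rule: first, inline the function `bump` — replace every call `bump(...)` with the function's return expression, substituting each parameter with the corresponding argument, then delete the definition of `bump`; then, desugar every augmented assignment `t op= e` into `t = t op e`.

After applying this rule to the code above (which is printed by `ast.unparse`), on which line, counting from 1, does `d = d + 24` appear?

6

Transformed code:
d = (speed != 7) - ((20 < width) + width)
d = (20 < speed) + 20 // width - 36
d = ((20 < 15) + 17 % speed) // 34
d = ((20 < width) + speed * d) // ((20 < 30) + d)
speed = speed + 12
d = d + 24
d = d + 28
width = width + (width < speed)
d = width
if width > d:
    speed = d // d - d
    d = d - (25 - 27)
elif width <= d <= speed:
    width = width - (10 < width)
    speed = width[speed]
else:
    speed = speed - speed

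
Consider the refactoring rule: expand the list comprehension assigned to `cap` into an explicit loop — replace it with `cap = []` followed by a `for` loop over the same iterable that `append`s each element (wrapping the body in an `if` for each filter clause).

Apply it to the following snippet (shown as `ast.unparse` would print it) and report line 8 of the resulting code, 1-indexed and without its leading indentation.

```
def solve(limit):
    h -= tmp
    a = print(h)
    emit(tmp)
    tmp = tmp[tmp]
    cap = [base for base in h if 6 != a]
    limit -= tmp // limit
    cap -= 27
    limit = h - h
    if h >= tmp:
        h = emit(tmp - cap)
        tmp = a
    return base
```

Transformed code:
def solve(limit):
    h -= tmp
    a = print(h)
    emit(tmp)
    tmp = tmp[tmp]
    cap = []
    for base in h:
        if 6 != a:
            cap.append(base)
    limit -= tmp // limit
    cap -= 27
    limit = h - h
    if h >= tmp:
        h = emit(tmp - cap)
        tmp = a
    return base

if 6 != a:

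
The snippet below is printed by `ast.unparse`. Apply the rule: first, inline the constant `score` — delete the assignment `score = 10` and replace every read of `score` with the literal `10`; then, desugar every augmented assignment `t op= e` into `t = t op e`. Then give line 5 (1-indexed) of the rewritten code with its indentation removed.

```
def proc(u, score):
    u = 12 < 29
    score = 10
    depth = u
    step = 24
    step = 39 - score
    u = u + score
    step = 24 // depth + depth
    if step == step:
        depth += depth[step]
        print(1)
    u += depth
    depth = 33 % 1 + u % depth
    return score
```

Transformed code:
def proc(u, score):
    u = 12 < 29
    depth = u
    step = 24
    step = 39 - 10
    u = u + 10
    step = 24 // depth + depth
    if step == step:
        depth = depth + depth[step]
        print(1)
    u = u + depth
    depth = 33 % 1 + u % depth
    return 10

step = 39 - 10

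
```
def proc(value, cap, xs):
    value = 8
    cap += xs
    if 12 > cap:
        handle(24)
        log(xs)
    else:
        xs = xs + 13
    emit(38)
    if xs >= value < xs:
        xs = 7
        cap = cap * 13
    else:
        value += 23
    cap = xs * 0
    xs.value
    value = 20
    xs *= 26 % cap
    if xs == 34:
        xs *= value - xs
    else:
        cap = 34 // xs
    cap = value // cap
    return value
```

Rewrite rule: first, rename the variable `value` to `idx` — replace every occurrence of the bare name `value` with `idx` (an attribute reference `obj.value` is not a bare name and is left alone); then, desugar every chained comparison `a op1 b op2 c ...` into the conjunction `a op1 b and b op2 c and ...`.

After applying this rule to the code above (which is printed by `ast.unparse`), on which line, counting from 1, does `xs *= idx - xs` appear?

20

Transformed code:
def proc(idx, cap, xs):
    idx = 8
    cap += xs
    if 12 > cap:
        handle(24)
        log(xs)
    else:
        xs = xs + 13
    emit(38)
    if xs >= idx and idx < xs:
        xs = 7
        cap = cap * 13
    else:
        idx += 23
    cap = xs * 0
    xs.value
    idx = 20
    xs *= 26 % cap
    if xs == 34:
        xs *= idx - xs
    else:
        cap = 34 // xs
    cap = idx // cap
    return idx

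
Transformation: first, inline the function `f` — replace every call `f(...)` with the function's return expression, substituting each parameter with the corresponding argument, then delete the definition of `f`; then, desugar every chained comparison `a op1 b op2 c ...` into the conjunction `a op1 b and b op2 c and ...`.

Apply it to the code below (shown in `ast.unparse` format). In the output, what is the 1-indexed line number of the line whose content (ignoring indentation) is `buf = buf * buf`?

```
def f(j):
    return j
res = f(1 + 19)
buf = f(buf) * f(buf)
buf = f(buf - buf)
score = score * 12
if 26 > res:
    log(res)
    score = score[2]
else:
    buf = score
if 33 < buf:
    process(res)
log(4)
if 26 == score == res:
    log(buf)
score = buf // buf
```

Transformed code:
res = 1 + 19
buf = buf * buf
buf = buf - buf
score = score * 12
if 26 > res:
    log(res)
    score = score[2]
else:
    buf = score
if 33 < buf:
    process(res)
log(4)
if 26 == score and score == res:
    log(buf)
score = buf // buf

2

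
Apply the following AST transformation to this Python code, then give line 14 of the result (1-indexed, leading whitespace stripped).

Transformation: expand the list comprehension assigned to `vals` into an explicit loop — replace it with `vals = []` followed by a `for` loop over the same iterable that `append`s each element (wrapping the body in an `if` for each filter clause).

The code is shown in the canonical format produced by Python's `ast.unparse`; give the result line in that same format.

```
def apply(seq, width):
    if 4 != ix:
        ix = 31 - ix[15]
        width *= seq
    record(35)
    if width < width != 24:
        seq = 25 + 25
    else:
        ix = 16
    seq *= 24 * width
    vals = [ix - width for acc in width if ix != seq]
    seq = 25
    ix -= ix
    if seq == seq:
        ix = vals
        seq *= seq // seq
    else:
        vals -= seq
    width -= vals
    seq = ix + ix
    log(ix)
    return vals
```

vals.append(ix - width)

Transformed code:
def apply(seq, width):
    if 4 != ix:
        ix = 31 - ix[15]
        width *= seq
    record(35)
    if width < width != 24:
        seq = 25 + 25
    else:
        ix = 16
    seq *= 24 * width
    vals = []
    for acc in width:
        if ix != seq:
            vals.append(ix - width)
    seq = 25
    ix -= ix
    if seq == seq:
        ix = vals
        seq *= seq // seq
    else:
        vals -= seq
    width -= vals
    seq = ix + ix
    log(ix)
    return vals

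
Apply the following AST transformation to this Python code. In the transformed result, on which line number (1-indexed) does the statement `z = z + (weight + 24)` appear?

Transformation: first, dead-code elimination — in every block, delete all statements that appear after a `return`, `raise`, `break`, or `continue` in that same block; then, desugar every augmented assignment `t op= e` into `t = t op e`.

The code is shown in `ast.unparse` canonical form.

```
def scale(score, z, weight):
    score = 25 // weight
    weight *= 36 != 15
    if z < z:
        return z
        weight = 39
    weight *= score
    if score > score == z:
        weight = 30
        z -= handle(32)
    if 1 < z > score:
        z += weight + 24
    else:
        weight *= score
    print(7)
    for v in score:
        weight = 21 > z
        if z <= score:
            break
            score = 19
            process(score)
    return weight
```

11

Transformed code:
def scale(score, z, weight):
    score = 25 // weight
    weight = weight * (36 != 15)
    if z < z:
        return z
    weight = weight * score
    if score > score == z:
        weight = 30
        z = z - handle(32)
    if 1 < z > score:
        z = z + (weight + 24)
    else:
        weight = weight * score
    print(7)
    for v in score:
        weight = 21 > z
        if z <= score:
            break
    return weight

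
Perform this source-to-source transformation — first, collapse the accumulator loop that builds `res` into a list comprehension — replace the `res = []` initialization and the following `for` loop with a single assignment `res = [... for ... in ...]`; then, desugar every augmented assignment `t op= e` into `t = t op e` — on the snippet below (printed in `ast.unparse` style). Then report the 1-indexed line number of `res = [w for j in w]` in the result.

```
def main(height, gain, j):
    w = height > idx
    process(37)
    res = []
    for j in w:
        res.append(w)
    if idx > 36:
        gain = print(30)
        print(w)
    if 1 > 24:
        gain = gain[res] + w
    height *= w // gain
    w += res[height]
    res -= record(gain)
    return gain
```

4

Transformed code:
def main(height, gain, j):
    w = height > idx
    process(37)
    res = [w for j in w]
    if idx > 36:
        gain = print(30)
        print(w)
    if 1 > 24:
        gain = gain[res] + w
    height = height * (w // gain)
    w = w + res[height]
    res = res - record(gain)
    return gain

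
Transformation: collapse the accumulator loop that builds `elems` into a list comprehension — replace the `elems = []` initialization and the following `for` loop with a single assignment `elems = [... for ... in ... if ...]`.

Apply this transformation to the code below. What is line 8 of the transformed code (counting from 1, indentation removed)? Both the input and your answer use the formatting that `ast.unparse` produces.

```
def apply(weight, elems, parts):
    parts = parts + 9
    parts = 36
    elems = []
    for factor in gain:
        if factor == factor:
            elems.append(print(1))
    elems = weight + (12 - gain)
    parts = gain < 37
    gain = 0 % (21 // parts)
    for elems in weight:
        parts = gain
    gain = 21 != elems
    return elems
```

for elems in weight:

Transformed code:
def apply(weight, elems, parts):
    parts = parts + 9
    parts = 36
    elems = [print(1) for factor in gain if factor == factor]
    elems = weight + (12 - gain)
    parts = gain < 37
    gain = 0 % (21 // parts)
    for elems in weight:
        parts = gain
    gain = 21 != elems
    return elems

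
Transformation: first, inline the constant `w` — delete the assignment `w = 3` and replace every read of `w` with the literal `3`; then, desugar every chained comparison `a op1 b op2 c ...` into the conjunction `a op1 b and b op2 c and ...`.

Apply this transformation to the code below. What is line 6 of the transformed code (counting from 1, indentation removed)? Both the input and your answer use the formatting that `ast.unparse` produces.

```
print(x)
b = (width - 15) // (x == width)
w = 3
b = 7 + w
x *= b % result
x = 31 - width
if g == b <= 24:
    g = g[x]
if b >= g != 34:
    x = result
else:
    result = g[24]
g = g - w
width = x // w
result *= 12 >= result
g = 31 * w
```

Transformed code:
print(x)
b = (width - 15) // (x == width)
b = 7 + 3
x *= b % result
x = 31 - width
if g == b and b <= 24:
    g = g[x]
if b >= g and g != 34:
    x = result
else:
    result = g[24]
g = g - 3
width = x // 3
result *= 12 >= result
g = 31 * 3

if g == b and b <= 24:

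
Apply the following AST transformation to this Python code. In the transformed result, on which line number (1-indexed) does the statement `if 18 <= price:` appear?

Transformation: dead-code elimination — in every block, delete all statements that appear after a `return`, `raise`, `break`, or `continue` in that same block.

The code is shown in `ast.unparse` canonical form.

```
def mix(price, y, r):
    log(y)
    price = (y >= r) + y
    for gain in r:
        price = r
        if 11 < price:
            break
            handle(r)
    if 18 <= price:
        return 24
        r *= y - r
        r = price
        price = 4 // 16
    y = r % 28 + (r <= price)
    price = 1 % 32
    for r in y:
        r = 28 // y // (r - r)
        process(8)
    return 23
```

8

Transformed code:
def mix(price, y, r):
    log(y)
    price = (y >= r) + y
    for gain in r:
        price = r
        if 11 < price:
            break
    if 18 <= price:
        return 24
    y = r % 28 + (r <= price)
    price = 1 % 32
    for r in y:
        r = 28 // y // (r - r)
        process(8)
    return 23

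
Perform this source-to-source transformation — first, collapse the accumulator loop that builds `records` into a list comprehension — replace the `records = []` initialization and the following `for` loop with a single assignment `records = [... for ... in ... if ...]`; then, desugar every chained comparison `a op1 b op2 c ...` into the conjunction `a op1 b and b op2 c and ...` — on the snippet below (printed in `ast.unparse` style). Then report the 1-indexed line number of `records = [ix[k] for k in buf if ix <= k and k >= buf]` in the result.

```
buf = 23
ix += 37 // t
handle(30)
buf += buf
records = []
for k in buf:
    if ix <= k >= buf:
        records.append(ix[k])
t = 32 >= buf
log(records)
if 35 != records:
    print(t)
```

5

Transformed code:
buf = 23
ix += 37 // t
handle(30)
buf += buf
records = [ix[k] for k in buf if ix <= k and k >= buf]
t = 32 >= buf
log(records)
if 35 != records:
    print(t)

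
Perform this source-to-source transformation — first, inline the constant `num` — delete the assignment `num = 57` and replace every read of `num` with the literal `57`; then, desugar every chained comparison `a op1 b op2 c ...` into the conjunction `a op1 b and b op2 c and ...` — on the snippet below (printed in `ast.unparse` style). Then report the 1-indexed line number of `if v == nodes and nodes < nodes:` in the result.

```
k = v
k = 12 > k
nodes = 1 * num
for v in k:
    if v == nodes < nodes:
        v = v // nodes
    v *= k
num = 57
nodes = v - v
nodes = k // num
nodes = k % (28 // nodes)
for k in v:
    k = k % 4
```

Transformed code:
k = v
k = 12 > k
nodes = 1 * 57
for v in k:
    if v == nodes and nodes < nodes:
        v = v // nodes
    v *= k
nodes = v - v
nodes = k // 57
nodes = k % (28 // nodes)
for k in v:
    k = k % 4

5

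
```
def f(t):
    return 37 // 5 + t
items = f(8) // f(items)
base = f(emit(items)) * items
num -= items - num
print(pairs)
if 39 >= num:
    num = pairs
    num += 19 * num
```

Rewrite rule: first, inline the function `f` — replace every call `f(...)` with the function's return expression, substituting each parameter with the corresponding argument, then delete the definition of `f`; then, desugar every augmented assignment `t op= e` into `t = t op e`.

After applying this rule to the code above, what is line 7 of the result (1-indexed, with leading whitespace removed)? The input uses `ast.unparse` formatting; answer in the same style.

Transformed code:
items = (37 // 5 + 8) // (37 // 5 + items)
base = (37 // 5 + emit(items)) * items
num = num - (items - num)
print(pairs)
if 39 >= num:
    num = pairs
    num = num + 19 * num

num = num + 19 * num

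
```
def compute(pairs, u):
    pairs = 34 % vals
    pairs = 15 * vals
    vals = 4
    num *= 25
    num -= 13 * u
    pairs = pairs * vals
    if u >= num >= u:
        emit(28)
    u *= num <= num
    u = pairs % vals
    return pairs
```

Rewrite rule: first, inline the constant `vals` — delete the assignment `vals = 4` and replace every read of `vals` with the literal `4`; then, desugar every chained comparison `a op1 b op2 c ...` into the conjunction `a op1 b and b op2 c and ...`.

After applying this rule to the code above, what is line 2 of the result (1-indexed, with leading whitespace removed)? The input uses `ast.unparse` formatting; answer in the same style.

pairs = 34 % 4

Transformed code:
def compute(pairs, u):
    pairs = 34 % 4
    pairs = 15 * 4
    num *= 25
    num -= 13 * u
    pairs = pairs * 4
    if u >= num and num >= u:
        emit(28)
    u *= num <= num
    u = pairs % 4
    return pairs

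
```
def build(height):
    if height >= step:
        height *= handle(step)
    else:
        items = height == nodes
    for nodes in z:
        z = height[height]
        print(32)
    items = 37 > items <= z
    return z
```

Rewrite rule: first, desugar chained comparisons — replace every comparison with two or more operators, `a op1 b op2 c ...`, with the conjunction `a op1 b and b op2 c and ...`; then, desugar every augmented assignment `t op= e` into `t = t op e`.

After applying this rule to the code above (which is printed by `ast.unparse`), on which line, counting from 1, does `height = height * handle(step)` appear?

3

Transformed code:
def build(height):
    if height >= step:
        height = height * handle(step)
    else:
        items = height == nodes
    for nodes in z:
        z = height[height]
        print(32)
    items = 37 > items and items <= z
    return z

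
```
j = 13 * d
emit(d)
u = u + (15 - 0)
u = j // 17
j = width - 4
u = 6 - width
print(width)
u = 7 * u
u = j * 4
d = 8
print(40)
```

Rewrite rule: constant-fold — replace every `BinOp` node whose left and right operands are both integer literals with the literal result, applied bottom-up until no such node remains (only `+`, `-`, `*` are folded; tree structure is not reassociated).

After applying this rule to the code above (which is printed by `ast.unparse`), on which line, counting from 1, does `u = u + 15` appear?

Transformed code:
j = 13 * d
emit(d)
u = u + 15
u = j // 17
j = width - 4
u = 6 - width
print(width)
u = 7 * u
u = j * 4
d = 8
print(40)

3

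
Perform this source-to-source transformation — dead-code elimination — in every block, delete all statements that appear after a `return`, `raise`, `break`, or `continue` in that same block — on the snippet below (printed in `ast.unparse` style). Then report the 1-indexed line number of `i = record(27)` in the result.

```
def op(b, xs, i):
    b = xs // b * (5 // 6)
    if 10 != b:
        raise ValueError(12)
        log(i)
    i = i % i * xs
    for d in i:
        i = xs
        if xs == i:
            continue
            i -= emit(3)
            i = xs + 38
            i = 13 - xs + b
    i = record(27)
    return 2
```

10

Transformed code:
def op(b, xs, i):
    b = xs // b * (5 // 6)
    if 10 != b:
        raise ValueError(12)
    i = i % i * xs
    for d in i:
        i = xs
        if xs == i:
            continue
    i = record(27)
    return 2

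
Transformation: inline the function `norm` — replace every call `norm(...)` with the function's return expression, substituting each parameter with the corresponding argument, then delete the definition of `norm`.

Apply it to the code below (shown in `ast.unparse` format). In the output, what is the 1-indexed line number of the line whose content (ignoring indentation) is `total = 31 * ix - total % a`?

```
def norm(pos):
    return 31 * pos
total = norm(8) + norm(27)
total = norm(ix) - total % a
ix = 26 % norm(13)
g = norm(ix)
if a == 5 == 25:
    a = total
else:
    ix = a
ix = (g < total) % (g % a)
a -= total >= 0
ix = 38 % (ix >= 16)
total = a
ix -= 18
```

Transformed code:
total = 31 * 8 + 31 * 27
total = 31 * ix - total % a
ix = 26 % (31 * 13)
g = 31 * ix
if a == 5 == 25:
    a = total
else:
    ix = a
ix = (g < total) % (g % a)
a -= total >= 0
ix = 38 % (ix >= 16)
total = a
ix -= 18

2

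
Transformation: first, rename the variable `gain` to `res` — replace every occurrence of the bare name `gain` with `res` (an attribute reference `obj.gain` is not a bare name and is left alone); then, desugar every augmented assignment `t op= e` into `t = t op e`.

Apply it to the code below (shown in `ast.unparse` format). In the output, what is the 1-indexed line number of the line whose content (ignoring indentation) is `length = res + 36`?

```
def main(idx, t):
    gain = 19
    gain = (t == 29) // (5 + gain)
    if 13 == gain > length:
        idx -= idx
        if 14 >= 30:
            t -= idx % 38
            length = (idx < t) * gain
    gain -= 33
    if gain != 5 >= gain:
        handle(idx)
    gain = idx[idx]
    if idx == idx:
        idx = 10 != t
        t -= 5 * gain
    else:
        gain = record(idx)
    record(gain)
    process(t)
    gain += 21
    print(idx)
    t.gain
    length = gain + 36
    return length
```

23

Transformed code:
def main(idx, t):
    res = 19
    res = (t == 29) // (5 + res)
    if 13 == res > length:
        idx = idx - idx
        if 14 >= 30:
            t = t - idx % 38
            length = (idx < t) * res
    res = res - 33
    if res != 5 >= res:
        handle(idx)
    res = idx[idx]
    if idx == idx:
        idx = 10 != t
        t = t - 5 * res
    else:
        res = record(idx)
    record(res)
    process(t)
    res = res + 21
    print(idx)
    t.gain
    length = res + 36
    return length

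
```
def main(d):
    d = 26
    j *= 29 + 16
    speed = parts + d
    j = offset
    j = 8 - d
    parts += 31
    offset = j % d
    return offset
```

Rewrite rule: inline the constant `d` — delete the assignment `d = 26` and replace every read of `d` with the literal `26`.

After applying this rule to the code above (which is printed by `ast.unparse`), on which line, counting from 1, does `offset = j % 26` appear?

7

Transformed code:
def main(d):
    j *= 29 + 16
    speed = parts + 26
    j = offset
    j = 8 - 26
    parts += 31
    offset = j % 26
    return offset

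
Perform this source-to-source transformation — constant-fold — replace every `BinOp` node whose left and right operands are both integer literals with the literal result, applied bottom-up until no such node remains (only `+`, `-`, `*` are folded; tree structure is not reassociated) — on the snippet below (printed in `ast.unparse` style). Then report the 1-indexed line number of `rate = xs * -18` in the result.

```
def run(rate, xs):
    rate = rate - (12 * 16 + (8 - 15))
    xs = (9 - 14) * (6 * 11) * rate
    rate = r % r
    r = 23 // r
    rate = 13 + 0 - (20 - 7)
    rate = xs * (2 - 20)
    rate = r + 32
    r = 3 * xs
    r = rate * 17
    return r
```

Transformed code:
def run(rate, xs):
    rate = rate - 185
    xs = -330 * rate
    rate = r % r
    r = 23 // r
    rate = 0
    rate = xs * -18
    rate = r + 32
    r = 3 * xs
    r = rate * 17
    return r

7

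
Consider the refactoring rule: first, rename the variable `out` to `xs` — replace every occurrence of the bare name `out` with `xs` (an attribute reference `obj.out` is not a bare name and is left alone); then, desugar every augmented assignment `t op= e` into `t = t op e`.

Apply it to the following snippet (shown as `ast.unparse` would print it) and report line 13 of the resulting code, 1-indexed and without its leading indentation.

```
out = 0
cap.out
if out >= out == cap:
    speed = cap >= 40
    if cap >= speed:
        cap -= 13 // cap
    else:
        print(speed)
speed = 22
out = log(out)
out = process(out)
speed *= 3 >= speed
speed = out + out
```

Transformed code:
xs = 0
cap.out
if xs >= xs == cap:
    speed = cap >= 40
    if cap >= speed:
        cap = cap - 13 // cap
    else:
        print(speed)
speed = 22
xs = log(xs)
xs = process(xs)
speed = speed * (3 >= speed)
speed = xs + xs

speed = xs + xs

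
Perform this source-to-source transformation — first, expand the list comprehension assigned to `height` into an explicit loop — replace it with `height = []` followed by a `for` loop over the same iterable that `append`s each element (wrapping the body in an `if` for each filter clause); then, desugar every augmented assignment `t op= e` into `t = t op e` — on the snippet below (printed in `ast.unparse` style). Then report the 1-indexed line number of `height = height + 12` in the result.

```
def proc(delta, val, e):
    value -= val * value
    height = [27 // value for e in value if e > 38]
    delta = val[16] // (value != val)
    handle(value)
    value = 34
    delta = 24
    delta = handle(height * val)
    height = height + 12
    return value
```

Transformed code:
def proc(delta, val, e):
    value = value - val * value
    height = []
    for e in value:
        if e > 38:
            height.append(27 // value)
    delta = val[16] // (value != val)
    handle(value)
    value = 34
    delta = 24
    delta = handle(height * val)
    height = height + 12
    return value

12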